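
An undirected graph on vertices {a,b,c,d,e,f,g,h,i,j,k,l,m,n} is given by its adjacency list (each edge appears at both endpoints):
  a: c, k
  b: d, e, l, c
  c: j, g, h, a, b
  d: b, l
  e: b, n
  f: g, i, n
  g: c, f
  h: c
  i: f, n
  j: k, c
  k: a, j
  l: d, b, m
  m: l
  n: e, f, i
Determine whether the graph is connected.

A breadth-first search from a visits a, c, k, h, g, b, j, f, l, d, e, n, i, m — all 14 vertices — so the graph is connected.

Yes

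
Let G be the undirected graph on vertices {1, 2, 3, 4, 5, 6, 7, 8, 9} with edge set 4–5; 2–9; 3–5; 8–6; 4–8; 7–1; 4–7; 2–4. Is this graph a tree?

The graph has 9 vertices and 8 edges.
Connected and |E| = |V| - 1, which characterizes a tree.

Yes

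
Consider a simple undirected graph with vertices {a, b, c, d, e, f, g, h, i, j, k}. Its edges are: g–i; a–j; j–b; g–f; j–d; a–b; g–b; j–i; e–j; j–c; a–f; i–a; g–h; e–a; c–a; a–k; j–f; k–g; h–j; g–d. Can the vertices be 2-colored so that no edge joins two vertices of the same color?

No

The cycle a-j-i-a has length 3, which is odd, so the graph is not bipartite.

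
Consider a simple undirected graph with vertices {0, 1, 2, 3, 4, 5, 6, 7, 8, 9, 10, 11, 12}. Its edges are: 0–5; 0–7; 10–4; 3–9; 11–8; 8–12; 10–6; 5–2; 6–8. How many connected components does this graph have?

Component: {1}
Component: {3, 9}
Component: {0, 2, 5, 7}
Component: {4, 6, 8, 10, 11, 12}

4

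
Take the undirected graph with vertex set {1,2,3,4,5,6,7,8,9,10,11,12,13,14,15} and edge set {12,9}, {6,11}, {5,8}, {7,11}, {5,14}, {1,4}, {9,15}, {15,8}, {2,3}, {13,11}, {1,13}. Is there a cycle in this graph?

No

The graph has 15 vertices, 11 edges, and 4 connected components.
A forest on 15 vertices with 4 components has exactly 11 edges, which matches — so no cycle.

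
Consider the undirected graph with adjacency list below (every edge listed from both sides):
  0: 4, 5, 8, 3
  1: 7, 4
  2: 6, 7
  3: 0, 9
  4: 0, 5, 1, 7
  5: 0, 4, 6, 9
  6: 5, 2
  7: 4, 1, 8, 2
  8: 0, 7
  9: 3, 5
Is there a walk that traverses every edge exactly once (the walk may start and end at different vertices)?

Degrees: 0:4, 1:2, 2:2, 3:2, 4:4, 5:4, 6:2, 7:4, 8:2, 9:2
Odd-degree vertices: none (0 total).
The non-isolated vertices are connected and exactly 0 have odd degree, so an Eulerian trail exists.

Yes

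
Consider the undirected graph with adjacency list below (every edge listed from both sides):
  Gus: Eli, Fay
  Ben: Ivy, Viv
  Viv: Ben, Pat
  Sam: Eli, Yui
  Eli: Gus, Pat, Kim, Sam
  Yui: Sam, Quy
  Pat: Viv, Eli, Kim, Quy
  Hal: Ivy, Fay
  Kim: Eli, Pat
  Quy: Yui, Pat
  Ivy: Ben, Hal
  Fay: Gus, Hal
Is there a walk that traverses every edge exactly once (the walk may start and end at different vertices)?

Yes

Degrees: Gus:2, Ben:2, Viv:2, Sam:2, Eli:4, Yui:2, Pat:4, Hal:2, Kim:2, Quy:2, Ivy:2, Fay:2
Odd-degree vertices: none (0 total).
The non-isolated vertices are connected and exactly 0 have odd degree, so an Eulerian trail exists.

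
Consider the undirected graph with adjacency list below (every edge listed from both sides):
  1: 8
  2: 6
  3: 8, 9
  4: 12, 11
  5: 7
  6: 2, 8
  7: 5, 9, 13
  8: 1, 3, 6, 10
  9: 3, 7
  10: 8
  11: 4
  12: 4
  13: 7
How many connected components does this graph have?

Component: {4, 11, 12}
Component: {1, 2, 3, 5, 6, 7, 8, 9, 10, 13}

2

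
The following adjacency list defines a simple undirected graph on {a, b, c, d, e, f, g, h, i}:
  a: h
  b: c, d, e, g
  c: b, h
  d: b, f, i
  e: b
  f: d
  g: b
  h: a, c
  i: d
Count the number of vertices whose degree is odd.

6

Degrees: a:1, b:4, c:2, d:3, e:1, f:1, g:1, h:2, i:1
Odd-degree vertices: a, d, e, f, g, i.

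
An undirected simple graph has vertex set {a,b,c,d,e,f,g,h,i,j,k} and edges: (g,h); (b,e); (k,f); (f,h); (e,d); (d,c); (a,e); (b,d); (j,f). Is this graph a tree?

No

|V| = 11, |E| = 9.
It splits into 3 components, so it cannot be a tree.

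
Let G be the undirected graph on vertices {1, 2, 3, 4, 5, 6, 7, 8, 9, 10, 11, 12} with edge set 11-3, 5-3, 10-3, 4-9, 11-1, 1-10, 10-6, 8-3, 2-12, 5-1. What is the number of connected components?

Component: {7}
Component: {2, 12}
Component: {4, 9}
Component: {1, 3, 5, 6, 8, 10, 11}

4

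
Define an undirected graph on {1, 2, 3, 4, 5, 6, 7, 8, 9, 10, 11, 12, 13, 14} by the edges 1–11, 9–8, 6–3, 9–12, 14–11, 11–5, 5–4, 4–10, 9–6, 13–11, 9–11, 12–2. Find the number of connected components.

Component: {7}
Component: {1, 2, 3, 4, 5, 6, 8, 9, 10, 11, 12, 13, 14}

2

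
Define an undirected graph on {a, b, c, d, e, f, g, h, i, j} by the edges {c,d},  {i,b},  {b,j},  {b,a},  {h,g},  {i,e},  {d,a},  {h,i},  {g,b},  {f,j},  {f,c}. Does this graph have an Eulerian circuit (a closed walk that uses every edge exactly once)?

No

Degrees: a:2, b:4, c:2, d:2, e:1, f:2, g:2, h:2, i:3, j:2
Vertices with odd degree: e, i. An Eulerian circuit requires all degrees even.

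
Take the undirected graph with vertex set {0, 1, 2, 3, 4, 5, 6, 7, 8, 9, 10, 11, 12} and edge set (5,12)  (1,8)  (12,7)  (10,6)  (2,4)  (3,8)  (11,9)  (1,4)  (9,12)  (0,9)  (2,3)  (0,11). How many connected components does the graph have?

3

Component: {6, 10}
Component: {1, 2, 3, 4, 8}
Component: {0, 5, 7, 9, 11, 12}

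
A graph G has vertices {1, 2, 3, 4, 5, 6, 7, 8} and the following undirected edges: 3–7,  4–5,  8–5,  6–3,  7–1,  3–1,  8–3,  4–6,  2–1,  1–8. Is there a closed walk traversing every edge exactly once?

No

Degrees: 1:4, 2:1, 3:4, 4:2, 5:2, 6:2, 7:2, 8:3
2, 8 have odd degree; an Eulerian circuit needs every degree to be even, so none exists.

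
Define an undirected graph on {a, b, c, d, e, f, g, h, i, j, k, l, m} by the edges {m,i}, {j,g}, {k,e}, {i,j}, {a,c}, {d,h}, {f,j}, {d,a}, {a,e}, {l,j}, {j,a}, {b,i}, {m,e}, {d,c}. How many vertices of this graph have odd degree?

10

Degrees: a:4, b:1, c:2, d:3, e:3, f:1, g:1, h:1, i:3, j:5, k:1, l:1, m:2
Odd-degree vertices: b, d, e, f, g, h, i, j, k, l.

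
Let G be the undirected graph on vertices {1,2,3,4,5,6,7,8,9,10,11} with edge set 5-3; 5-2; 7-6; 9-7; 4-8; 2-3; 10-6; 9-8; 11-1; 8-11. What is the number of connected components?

2

Component: {2, 3, 5}
Component: {1, 4, 6, 7, 8, 9, 10, 11}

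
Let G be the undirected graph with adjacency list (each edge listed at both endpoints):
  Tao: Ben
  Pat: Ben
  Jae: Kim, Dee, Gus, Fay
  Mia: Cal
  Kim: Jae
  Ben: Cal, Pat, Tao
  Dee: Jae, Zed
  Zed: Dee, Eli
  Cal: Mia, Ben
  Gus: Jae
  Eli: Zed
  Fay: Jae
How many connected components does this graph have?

Component: {Tao, Pat, Mia, Ben, Cal}
Component: {Jae, Kim, Dee, Zed, Gus, Eli, Fay}

2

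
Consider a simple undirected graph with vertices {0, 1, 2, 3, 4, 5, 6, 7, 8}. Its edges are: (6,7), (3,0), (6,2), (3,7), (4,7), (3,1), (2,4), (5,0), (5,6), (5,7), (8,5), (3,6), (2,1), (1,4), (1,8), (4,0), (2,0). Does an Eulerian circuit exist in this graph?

Degrees: 0:4, 1:4, 2:4, 3:4, 4:4, 5:4, 6:4, 7:4, 8:2
Every vertex has even degree and the edges form a single connected piece, so an Eulerian circuit exists.

Yes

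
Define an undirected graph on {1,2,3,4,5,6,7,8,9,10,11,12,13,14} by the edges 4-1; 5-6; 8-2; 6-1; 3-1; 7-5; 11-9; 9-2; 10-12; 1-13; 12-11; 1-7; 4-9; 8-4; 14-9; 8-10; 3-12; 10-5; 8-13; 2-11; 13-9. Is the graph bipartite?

The cycle 2-11-9-2 has length 3, which is odd, so the graph is not bipartite.

No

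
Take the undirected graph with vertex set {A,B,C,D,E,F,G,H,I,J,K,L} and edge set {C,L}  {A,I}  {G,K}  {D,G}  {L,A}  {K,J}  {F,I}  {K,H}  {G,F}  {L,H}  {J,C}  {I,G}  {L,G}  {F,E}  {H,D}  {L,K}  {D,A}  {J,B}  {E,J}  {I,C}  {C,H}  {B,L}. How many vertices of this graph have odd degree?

Degrees: A:3, B:2, C:4, D:3, E:2, F:3, G:5, H:4, I:4, J:4, K:4, L:6
Odd-degree vertices: A, D, F, G.

4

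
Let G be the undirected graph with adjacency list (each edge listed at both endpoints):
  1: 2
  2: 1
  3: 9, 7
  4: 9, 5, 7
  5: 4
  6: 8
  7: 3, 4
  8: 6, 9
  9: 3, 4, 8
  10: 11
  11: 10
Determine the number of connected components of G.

3

Component: {1, 2}
Component: {10, 11}
Component: {3, 4, 5, 6, 7, 8, 9}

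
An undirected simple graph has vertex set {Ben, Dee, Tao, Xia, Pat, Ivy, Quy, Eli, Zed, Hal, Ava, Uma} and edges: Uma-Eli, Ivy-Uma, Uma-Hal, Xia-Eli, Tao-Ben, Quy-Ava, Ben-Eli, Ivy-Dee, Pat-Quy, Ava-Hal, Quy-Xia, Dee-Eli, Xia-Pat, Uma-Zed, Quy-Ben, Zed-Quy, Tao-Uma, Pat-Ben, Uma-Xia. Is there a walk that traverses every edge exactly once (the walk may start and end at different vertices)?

Yes

Degrees: Ben:4, Dee:2, Tao:2, Xia:4, Pat:3, Ivy:2, Quy:5, Eli:4, Zed:2, Hal:2, Ava:2, Uma:6
Odd-degree vertices: Pat, Quy (2 total).
The non-isolated vertices are connected and exactly 2 have odd degree, so an Eulerian trail exists (from Pat to Quy).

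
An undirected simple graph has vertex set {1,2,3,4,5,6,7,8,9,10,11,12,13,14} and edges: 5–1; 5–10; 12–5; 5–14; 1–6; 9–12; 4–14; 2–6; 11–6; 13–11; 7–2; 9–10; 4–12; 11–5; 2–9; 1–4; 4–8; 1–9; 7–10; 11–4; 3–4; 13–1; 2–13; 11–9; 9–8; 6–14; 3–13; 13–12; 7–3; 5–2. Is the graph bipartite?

Color {4, 5, 6, 7, 9, 13} black and {1, 2, 3, 8, 10, 11, 12, 14} white. No edge joins two same-colored vertices, so the graph is bipartite.

Yes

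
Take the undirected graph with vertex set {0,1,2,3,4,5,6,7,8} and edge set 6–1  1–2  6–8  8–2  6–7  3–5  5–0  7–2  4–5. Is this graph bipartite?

Partition the vertices as {2, 5, 6} vs {0, 1, 3, 4, 7, 8}. Each listed edge has one endpoint in each part, so the graph is bipartite.

Yes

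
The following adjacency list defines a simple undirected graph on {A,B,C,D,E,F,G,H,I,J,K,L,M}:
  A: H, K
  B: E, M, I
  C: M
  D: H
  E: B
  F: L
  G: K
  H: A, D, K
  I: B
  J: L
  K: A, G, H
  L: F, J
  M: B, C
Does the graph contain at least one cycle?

Yes

The graph has 13 vertices, 11 edges, and 3 connected components.
One cycle is A-H-K-A.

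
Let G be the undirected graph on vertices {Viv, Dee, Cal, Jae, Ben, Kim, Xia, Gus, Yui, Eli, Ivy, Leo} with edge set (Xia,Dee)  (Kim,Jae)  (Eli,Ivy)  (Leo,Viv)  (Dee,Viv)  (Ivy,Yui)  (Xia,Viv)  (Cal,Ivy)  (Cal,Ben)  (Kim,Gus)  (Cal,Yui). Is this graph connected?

Component: {Jae, Kim, Gus}
Component: {Viv, Dee, Xia, Leo}
Component: {Cal, Ben, Yui, Eli, Ivy}
No edge joins these 3 groups, so the graph is disconnected.

No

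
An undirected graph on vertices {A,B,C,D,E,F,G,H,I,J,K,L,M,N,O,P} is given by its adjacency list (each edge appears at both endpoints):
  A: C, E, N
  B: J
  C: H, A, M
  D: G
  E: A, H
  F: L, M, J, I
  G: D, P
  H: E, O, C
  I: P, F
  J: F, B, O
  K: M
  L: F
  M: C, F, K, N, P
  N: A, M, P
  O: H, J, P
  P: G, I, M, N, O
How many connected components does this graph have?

1

Component: {A, B, C, D, E, F, G, H, I, J, K, L, M, N, O, P}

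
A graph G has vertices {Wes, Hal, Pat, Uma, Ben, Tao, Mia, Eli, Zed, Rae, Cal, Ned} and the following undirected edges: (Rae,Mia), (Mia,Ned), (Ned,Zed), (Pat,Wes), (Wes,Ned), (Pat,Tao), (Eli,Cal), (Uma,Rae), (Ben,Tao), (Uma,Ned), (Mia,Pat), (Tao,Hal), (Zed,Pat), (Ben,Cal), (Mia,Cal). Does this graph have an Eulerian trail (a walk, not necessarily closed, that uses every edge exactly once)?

No

Degrees: Wes:2, Hal:1, Pat:4, Uma:2, Ben:2, Tao:3, Mia:4, Eli:1, Zed:2, Rae:2, Cal:3, Ned:4
Odd-degree vertices: Hal, Tao, Eli, Cal (4 total).
With 4 odd-degree vertices (more than two), no single trail can use every edge.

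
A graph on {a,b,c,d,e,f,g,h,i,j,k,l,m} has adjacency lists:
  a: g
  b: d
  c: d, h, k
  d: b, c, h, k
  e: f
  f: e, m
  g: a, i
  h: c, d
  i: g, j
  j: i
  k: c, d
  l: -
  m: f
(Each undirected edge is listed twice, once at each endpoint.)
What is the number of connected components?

Component: {l}
Component: {e, f, m}
Component: {a, g, i, j}
Component: {b, c, d, h, k}

4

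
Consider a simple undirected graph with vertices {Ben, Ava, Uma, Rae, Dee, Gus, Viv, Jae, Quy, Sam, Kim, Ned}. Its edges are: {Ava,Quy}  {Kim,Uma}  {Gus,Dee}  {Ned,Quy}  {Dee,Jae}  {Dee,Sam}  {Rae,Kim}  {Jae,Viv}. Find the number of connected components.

4

Component: {Ben}
Component: {Ava, Quy, Ned}
Component: {Uma, Rae, Kim}
Component: {Dee, Gus, Viv, Jae, Sam}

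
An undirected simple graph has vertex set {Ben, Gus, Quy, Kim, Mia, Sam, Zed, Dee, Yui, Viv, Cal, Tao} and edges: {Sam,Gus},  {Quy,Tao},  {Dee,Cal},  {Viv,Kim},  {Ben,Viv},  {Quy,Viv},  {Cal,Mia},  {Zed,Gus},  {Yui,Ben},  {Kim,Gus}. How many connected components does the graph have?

2

Component: {Mia, Dee, Cal}
Component: {Ben, Gus, Quy, Kim, Sam, Zed, Yui, Viv, Tao}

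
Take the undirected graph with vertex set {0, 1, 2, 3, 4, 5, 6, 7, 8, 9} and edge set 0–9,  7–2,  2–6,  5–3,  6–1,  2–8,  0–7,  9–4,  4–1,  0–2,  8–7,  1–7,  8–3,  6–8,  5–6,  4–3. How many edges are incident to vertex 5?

Neighbors of 5: 3, 6.

2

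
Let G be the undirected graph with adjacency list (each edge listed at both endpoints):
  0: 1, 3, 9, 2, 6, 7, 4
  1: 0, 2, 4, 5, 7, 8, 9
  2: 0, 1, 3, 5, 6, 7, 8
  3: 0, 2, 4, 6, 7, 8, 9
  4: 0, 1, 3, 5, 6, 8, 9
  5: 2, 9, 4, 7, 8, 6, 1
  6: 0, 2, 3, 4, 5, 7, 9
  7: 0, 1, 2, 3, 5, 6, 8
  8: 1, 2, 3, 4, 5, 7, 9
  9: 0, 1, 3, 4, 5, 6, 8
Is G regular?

Degrees: 0:7, 1:7, 2:7, 3:7, 4:7, 5:7, 6:7, 7:7, 8:7, 9:7
All degrees equal 7; the graph is regular.

Yes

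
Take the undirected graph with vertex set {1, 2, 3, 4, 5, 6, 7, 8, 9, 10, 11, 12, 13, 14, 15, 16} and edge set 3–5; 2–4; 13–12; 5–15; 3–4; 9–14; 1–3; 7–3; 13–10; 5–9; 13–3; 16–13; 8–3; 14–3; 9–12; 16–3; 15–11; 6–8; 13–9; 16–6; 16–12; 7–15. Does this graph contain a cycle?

|V| = 16, |E| = 22, number of components = 1.
One cycle is 3-5-15-7-3.

Yes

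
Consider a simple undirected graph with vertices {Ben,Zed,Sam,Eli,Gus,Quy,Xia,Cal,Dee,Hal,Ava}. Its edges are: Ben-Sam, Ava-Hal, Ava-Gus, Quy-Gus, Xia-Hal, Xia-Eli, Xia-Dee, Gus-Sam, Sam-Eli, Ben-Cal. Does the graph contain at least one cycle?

Yes

The graph has 11 vertices, 10 edges, and 2 connected components.
Since 10 > 11 - 2, a cycle must exist; for instance Sam-Eli-Xia-Hal-Ava-Gus-Sam.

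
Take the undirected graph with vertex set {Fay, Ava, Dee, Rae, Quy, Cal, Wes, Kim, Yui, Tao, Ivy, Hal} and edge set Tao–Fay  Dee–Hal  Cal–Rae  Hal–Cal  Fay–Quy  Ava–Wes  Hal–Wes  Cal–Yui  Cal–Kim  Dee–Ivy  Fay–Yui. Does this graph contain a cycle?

The graph has 12 vertices, 11 edges, and 1 connected component.
A forest on 12 vertices with 1 component has exactly 11 edges, which matches — so no cycle.

No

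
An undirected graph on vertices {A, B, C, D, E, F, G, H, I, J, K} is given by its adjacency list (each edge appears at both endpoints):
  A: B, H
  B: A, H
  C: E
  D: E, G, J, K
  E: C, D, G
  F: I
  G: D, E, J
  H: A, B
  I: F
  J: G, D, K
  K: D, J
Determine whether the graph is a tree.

No

|V| = 11, |E| = 12.
It is not connected, so it is not a tree.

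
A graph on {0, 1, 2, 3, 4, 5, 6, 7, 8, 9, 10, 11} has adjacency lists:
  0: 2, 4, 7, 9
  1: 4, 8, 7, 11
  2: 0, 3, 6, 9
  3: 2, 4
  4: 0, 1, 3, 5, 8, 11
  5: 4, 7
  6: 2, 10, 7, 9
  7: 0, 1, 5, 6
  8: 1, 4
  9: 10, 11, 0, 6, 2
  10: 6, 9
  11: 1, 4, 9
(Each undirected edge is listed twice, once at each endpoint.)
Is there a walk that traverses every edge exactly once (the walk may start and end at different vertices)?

Degrees: 0:4, 1:4, 2:4, 3:2, 4:6, 5:2, 6:4, 7:4, 8:2, 9:5, 10:2, 11:3
Odd-degree vertices: 9, 11 (2 total).
The non-isolated vertices are connected and exactly 2 have odd degree, so an Eulerian trail exists (from 9 to 11).

Yes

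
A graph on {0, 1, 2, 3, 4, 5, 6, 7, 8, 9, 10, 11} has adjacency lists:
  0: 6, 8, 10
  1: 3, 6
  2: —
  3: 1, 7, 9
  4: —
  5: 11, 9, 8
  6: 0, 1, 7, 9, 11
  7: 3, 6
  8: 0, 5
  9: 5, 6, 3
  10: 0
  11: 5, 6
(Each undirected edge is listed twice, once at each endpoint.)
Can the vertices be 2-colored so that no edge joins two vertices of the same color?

The cycle 6-0-8-5-11-6 has length 5, which is odd, so the graph is not bipartite.

No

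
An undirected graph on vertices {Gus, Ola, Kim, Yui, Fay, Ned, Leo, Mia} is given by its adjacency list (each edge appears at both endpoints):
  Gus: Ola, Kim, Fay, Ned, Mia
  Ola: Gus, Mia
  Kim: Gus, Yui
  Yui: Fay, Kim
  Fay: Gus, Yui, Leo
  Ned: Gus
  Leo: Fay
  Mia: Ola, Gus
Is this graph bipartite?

The cycle Gus-Ola-Mia-Gus has length 3, which is odd, so the graph is not bipartite.

No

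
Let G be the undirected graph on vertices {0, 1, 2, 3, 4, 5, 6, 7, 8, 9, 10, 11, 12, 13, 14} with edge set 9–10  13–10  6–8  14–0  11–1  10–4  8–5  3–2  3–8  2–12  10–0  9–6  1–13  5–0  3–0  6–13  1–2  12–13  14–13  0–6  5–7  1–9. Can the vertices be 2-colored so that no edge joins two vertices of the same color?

Color {1, 3, 5, 6, 10, 12, 14} black and {0, 2, 4, 7, 8, 9, 11, 13} white. No edge joins two same-colored vertices, so the graph is bipartite.

Yes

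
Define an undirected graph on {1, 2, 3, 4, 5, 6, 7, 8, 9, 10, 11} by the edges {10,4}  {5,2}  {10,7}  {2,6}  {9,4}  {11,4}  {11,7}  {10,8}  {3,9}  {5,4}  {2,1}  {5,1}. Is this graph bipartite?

No

The cycle 1-2-5-1 has length 3, which is odd, so the graph is not bipartite.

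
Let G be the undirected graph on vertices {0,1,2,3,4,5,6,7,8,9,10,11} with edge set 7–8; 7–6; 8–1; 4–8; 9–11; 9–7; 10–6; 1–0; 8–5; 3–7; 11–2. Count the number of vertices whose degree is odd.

Degrees: 0:1, 1:2, 2:1, 3:1, 4:1, 5:1, 6:2, 7:4, 8:4, 9:2, 10:1, 11:2
Odd-degree vertices: 0, 2, 3, 4, 5, 10.

6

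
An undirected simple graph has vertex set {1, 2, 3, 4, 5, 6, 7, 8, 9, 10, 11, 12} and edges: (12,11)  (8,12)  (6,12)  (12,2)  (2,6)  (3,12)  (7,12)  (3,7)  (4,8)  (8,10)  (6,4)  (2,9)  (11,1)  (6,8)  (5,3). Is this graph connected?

Yes

A breadth-first search from 1 visits 1, 11, 12, 8, 6, 3, 2, 7, 4, 10, 5, 9 — all 12 vertices — so the graph is connected.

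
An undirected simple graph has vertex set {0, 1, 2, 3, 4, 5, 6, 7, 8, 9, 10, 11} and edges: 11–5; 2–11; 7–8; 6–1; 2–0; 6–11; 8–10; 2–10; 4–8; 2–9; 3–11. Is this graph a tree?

The graph has 12 vertices and 11 edges.
It is connected with exactly 11 edges, hence acyclic — it is a tree.

Yes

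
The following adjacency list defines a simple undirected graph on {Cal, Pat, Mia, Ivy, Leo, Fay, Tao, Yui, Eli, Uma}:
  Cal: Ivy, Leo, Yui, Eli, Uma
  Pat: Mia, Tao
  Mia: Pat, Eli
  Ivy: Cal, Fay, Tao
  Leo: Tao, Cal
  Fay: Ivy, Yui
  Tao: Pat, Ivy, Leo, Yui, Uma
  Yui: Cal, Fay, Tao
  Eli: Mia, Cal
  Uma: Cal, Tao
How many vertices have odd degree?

4

Degrees: Cal:5, Pat:2, Mia:2, Ivy:3, Leo:2, Fay:2, Tao:5, Yui:3, Eli:2, Uma:2
Odd-degree vertices: Cal, Ivy, Tao, Yui.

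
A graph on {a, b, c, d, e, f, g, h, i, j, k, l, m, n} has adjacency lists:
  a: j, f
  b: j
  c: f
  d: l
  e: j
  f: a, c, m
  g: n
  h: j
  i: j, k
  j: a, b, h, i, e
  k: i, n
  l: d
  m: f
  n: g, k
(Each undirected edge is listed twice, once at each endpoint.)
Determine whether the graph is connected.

Component: {d, l}
Component: {a, b, c, e, f, g, h, i, j, k, m, n}
No edge joins these 2 groups, so the graph is disconnected.

No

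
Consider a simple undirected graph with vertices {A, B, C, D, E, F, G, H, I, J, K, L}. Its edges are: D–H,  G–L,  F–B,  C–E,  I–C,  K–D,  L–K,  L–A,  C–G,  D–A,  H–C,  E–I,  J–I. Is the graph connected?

Component: {B, F}
Component: {A, C, D, E, G, H, I, J, K, L}
No edge joins these 2 groups, so the graph is disconnected.

No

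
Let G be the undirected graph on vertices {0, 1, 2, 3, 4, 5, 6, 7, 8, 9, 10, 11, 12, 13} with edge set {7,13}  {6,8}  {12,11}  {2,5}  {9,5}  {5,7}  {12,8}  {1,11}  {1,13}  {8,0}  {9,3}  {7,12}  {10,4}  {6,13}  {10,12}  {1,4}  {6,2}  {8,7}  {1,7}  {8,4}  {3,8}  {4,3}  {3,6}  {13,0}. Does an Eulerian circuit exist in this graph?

Degrees: 0:2, 1:4, 2:2, 3:4, 4:4, 5:3, 6:4, 7:5, 8:6, 9:2, 10:2, 11:2, 12:4, 13:4
5, 7 have odd degree; an Eulerian circuit needs every degree to be even, so none exists.

No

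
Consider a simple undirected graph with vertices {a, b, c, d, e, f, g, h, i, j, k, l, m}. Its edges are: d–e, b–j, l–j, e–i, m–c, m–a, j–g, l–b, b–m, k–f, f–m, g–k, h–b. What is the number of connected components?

2

Component: {d, e, i}
Component: {a, b, c, f, g, h, j, k, l, m}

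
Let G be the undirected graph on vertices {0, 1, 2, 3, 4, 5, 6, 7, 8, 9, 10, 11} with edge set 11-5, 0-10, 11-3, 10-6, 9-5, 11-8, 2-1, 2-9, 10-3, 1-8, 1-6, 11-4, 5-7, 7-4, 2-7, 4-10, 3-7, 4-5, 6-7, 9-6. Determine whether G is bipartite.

No

5-4-11-5 is an odd cycle (length 3), and a bipartite graph can contain only even cycles.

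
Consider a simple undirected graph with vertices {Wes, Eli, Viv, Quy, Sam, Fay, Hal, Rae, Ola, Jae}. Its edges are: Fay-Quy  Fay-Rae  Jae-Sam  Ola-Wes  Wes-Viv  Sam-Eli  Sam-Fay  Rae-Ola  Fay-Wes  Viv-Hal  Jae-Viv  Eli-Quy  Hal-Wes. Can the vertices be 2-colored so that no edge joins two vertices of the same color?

The cycle Viv-Hal-Wes-Viv has length 3, which is odd, so the graph is not bipartite.

No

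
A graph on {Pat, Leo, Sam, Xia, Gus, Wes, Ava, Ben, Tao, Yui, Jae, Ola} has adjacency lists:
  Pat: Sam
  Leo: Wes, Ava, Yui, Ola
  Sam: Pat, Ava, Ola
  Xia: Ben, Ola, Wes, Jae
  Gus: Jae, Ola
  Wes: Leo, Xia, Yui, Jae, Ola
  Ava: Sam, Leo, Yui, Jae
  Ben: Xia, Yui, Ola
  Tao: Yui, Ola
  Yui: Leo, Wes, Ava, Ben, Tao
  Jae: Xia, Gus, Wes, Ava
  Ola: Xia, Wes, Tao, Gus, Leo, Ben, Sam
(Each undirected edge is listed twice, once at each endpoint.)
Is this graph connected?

Starting from Pat and exploring outward reaches every vertex (Pat, Sam, Ola, Ava, Wes, Xia, Ben, Gus, Tao, Leo, Yui, Jae); the graph is connected.

Yes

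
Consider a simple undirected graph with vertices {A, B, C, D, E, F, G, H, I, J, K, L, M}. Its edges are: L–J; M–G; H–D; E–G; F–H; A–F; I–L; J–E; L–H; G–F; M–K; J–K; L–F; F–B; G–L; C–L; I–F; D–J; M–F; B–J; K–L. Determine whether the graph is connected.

Yes

A breadth-first search from A visits A, F, H, G, B, I, L, M, D, E, J, C, K — all 13 vertices — so the graph is connected.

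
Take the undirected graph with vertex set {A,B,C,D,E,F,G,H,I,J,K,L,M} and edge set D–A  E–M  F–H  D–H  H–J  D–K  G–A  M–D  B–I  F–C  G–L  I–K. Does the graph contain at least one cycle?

|V| = 13, |E| = 12, number of components = 1.
A forest on 13 vertices with 1 component has exactly 12 edges, which matches — so no cycle.

No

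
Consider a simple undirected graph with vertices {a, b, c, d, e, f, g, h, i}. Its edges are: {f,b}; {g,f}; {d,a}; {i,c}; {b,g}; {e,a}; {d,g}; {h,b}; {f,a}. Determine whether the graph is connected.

Component: {c, i}
Component: {a, b, d, e, f, g, h}
There are 2 separate components, so the graph is not connected.

No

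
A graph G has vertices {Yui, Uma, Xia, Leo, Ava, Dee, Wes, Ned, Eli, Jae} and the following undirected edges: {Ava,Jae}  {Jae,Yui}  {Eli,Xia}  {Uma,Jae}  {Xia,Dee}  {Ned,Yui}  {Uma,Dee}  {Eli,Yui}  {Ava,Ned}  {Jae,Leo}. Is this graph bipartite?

Color {Dee, Wes, Ned, Eli, Jae} black and {Yui, Uma, Xia, Leo, Ava} white. No edge joins two same-colored vertices, so the graph is bipartite.

Yes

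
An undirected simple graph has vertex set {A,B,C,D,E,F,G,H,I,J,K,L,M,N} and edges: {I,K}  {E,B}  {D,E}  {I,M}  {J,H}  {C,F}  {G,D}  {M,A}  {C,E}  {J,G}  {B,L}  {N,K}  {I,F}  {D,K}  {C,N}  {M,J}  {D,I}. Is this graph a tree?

No

|V| = 14, |E| = 17.
Connected but with 17 > 13 edges, so it has a cycle and is not a tree.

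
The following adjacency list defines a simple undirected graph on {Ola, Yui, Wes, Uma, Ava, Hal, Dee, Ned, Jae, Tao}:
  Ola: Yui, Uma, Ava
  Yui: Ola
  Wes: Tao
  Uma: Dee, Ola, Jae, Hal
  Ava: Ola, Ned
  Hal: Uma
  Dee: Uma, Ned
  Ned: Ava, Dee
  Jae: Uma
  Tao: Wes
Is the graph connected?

No

Component: {Wes, Tao}
Component: {Ola, Yui, Uma, Ava, Hal, Dee, Ned, Jae}
No edge joins these 2 groups, so the graph is disconnected.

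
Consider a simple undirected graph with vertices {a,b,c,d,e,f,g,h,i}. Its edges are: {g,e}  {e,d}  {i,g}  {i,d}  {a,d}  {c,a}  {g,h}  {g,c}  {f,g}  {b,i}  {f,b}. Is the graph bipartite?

No

g-c-a-d-i-g is an odd cycle (length 5), and a bipartite graph can contain only even cycles.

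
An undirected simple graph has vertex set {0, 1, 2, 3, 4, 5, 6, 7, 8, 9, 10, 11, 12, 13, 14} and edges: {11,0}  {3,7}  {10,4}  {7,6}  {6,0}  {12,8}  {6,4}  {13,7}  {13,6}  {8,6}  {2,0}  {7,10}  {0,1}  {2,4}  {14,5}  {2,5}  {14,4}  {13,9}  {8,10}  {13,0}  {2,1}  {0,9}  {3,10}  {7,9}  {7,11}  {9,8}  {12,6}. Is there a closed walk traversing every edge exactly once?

Yes

Degrees: 0:6, 1:2, 2:4, 3:2, 4:4, 5:2, 6:6, 7:6, 8:4, 9:4, 10:4, 11:2, 12:2, 13:4, 14:2
Every vertex has even degree and the edges form a single connected piece, so an Eulerian circuit exists.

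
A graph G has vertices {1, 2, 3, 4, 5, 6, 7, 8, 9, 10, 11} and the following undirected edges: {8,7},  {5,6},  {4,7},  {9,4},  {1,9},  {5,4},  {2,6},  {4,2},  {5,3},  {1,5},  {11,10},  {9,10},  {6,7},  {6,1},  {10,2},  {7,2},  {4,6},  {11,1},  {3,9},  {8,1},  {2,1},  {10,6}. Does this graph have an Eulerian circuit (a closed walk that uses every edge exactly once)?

Degrees: 1:6, 2:5, 3:2, 4:5, 5:4, 6:6, 7:4, 8:2, 9:4, 10:4, 11:2
Vertices with odd degree: 2, 4. An Eulerian circuit requires all degrees even.

No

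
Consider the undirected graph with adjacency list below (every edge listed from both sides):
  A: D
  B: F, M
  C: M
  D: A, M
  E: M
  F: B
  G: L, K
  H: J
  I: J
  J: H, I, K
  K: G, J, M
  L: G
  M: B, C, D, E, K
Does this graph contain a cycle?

No

|V| = 13, |E| = 12, number of components = 1.
Since 12 = 13 - 1, the graph is a forest and contains no cycle.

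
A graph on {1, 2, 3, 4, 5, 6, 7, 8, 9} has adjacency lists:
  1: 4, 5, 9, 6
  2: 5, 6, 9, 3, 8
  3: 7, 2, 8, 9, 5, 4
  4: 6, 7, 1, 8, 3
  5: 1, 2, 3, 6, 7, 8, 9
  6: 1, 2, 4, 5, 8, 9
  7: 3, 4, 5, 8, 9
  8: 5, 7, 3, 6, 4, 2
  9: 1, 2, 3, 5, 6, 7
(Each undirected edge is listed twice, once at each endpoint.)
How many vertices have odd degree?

Degrees: 1:4, 2:5, 3:6, 4:5, 5:7, 6:6, 7:5, 8:6, 9:6
Odd-degree vertices: 2, 4, 5, 7.

4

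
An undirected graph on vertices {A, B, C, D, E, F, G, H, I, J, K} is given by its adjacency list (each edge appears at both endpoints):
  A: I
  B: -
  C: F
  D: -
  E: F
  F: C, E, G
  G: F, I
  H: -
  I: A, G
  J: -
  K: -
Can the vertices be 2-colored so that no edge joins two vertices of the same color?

Yes

Color {B, D, F, H, I, J, K} black and {A, C, E, G} white. No edge joins two same-colored vertices, so the graph is bipartite.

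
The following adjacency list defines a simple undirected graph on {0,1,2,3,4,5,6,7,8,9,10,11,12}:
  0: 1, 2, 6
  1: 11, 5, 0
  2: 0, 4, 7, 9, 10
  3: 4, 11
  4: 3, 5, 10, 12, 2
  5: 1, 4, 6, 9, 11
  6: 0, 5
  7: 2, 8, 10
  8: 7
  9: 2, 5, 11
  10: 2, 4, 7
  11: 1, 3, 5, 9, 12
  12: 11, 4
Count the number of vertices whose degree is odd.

Degrees: 0:3, 1:3, 2:5, 3:2, 4:5, 5:5, 6:2, 7:3, 8:1, 9:3, 10:3, 11:5, 12:2
Odd-degree vertices: 0, 1, 2, 4, 5, 7, 8, 9, 10, 11.

10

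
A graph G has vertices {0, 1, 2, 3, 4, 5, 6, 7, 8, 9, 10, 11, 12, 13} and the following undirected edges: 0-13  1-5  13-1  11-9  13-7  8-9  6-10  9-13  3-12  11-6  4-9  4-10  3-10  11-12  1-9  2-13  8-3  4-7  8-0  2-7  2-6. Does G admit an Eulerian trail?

No

Degrees: 0:2, 1:3, 2:3, 3:3, 4:3, 5:1, 6:3, 7:3, 8:3, 9:5, 10:3, 11:3, 12:2, 13:5
Odd-degree vertices: 1, 2, 3, 4, 5, 6, 7, 8, 9, 10, 11, 13 (12 total).
With 12 odd-degree vertices (more than two), no single trail can use every edge.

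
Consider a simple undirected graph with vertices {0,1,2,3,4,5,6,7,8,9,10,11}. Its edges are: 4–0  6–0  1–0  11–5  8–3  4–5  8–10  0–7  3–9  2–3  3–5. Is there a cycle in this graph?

No

|V| = 12, |E| = 11, number of components = 1.
A forest on 12 vertices with 1 component has exactly 11 edges, which matches — so no cycle.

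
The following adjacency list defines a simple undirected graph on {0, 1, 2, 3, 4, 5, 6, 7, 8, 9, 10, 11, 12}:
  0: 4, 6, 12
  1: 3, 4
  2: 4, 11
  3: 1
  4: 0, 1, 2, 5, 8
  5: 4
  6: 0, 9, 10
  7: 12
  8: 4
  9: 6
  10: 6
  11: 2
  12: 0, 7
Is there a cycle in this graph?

The graph has 13 vertices, 12 edges, and 1 connected component.
A forest on 13 vertices with 1 component has exactly 12 edges, which matches — so no cycle.

No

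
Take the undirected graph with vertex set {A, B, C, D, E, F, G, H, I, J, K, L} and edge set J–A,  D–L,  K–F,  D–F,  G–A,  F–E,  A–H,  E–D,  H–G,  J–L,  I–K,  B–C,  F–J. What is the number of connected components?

Component: {B, C}
Component: {A, D, E, F, G, H, I, J, K, L}

2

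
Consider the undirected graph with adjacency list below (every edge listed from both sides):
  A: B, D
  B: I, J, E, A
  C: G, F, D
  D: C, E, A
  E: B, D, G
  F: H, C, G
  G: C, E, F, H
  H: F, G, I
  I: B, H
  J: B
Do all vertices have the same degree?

Degrees: A:2, B:4, C:3, D:3, E:3, F:3, G:4, H:3, I:2, J:1
Degrees are not all equal (e.g. deg(J)=1 but deg(B)=4); not regular.

No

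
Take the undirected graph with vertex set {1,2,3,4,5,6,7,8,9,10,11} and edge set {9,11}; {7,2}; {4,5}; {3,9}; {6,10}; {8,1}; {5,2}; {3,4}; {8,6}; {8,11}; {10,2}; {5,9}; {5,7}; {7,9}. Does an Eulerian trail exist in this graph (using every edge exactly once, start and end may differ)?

No

Degrees: 1:1, 2:3, 3:2, 4:2, 5:4, 6:2, 7:3, 8:3, 9:4, 10:2, 11:2
Odd-degree vertices: 1, 2, 7, 8 (4 total).
An Eulerian trail requires 0 or 2 odd-degree vertices; here there are 4.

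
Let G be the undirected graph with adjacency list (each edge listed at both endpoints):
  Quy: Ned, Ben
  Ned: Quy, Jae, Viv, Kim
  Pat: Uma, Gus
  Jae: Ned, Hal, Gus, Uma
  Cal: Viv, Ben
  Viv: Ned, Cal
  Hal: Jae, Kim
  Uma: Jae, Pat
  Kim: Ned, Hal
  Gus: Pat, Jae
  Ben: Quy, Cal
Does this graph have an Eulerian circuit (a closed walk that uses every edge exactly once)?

Yes

Degrees: Quy:2, Ned:4, Pat:2, Jae:4, Cal:2, Viv:2, Hal:2, Uma:2, Kim:2, Gus:2, Ben:2
Every vertex has even degree and the edges form a single connected piece, so an Eulerian circuit exists.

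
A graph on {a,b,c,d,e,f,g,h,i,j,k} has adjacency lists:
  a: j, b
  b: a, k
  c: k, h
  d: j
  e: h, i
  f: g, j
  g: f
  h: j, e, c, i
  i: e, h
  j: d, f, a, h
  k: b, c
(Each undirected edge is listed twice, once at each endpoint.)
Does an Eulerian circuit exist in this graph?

Degrees: a:2, b:2, c:2, d:1, e:2, f:2, g:1, h:4, i:2, j:4, k:2
Vertices with odd degree: d, g. An Eulerian circuit requires all degrees even.

No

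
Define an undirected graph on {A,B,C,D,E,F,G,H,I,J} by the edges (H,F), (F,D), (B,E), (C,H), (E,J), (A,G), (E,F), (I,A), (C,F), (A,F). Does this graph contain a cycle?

|V| = 10, |E| = 10, number of components = 1.
Since 10 > 10 - 1, a cycle must exist; for instance F-C-H-F.

Yes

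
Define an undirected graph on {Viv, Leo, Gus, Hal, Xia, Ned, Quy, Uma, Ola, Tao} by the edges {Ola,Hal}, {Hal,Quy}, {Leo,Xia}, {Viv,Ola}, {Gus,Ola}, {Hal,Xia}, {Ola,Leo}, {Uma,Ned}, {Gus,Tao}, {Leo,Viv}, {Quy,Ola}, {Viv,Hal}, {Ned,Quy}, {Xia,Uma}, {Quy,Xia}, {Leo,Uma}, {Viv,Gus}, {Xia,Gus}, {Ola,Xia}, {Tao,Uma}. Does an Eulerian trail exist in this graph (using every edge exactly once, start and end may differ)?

Degrees: Viv:4, Leo:4, Gus:4, Hal:4, Xia:6, Ned:2, Quy:4, Uma:4, Ola:6, Tao:2
Odd-degree vertices: none (0 total).
With 0 odd-degree vertices and all edges in one connected piece, an Eulerian trail exists.

Yes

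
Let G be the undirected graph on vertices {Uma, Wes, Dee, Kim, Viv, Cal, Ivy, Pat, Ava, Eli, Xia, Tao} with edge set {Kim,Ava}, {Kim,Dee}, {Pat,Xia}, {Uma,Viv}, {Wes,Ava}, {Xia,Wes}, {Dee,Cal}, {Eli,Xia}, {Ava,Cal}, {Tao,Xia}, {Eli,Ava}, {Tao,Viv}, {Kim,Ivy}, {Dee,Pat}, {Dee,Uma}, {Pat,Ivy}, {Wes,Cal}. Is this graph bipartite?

Cal-Wes-Ava-Cal is an odd cycle (length 3), and a bipartite graph can contain only even cycles.

No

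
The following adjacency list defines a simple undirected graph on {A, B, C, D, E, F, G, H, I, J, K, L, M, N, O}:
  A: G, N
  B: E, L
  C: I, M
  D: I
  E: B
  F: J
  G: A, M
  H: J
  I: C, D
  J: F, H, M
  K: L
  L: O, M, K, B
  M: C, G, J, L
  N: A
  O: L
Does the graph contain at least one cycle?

No

The graph has 15 vertices, 14 edges, and 1 connected component.
A forest on 15 vertices with 1 component has exactly 14 edges, which matches — so no cycle.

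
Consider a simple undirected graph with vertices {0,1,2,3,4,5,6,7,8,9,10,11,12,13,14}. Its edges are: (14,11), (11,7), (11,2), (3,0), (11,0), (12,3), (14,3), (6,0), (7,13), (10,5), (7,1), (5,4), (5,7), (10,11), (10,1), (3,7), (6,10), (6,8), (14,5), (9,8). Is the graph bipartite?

Yes

Partition the vertices as {1, 3, 5, 6, 9, 11, 13} vs {0, 2, 4, 7, 8, 10, 12, 14}. Each listed edge has one endpoint in each part, so the graph is bipartite.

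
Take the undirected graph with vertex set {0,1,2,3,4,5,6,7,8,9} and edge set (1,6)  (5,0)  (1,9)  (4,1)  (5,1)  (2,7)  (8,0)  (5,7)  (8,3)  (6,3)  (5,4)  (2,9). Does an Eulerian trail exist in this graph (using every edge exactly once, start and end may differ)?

Yes

Degrees: 0:2, 1:4, 2:2, 3:2, 4:2, 5:4, 6:2, 7:2, 8:2, 9:2
Odd-degree vertices: none (0 total).
The non-isolated vertices are connected and exactly 0 have odd degree, so an Eulerian trail exists.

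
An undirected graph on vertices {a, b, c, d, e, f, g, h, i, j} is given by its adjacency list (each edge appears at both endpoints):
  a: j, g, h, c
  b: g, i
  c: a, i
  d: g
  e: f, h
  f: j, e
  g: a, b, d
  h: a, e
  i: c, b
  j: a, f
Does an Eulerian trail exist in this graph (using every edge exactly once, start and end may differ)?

Yes

Degrees: a:4, b:2, c:2, d:1, e:2, f:2, g:3, h:2, i:2, j:2
Odd-degree vertices: d, g (2 total).
The non-isolated vertices are connected and exactly 2 have odd degree, so an Eulerian trail exists (from d to g).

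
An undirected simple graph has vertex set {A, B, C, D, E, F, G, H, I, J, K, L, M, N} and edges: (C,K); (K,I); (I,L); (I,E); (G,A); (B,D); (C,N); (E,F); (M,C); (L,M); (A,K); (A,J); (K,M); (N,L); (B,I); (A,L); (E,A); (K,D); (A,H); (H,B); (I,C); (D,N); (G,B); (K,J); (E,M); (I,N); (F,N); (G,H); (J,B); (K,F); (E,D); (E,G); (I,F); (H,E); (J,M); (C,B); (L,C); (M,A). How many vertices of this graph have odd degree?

6

Degrees: A:7, B:6, C:6, D:4, E:7, F:4, G:4, H:4, I:7, J:4, K:7, L:5, M:6, N:5
Odd-degree vertices: A, E, I, K, L, N.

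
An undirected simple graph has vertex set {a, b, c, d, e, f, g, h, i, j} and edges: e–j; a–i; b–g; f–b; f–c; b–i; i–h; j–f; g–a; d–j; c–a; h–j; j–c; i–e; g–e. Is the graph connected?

Starting from a and exploring outward reaches every vertex (a, i, c, g, h, b, e, f, j, d); the graph is connected.

Yes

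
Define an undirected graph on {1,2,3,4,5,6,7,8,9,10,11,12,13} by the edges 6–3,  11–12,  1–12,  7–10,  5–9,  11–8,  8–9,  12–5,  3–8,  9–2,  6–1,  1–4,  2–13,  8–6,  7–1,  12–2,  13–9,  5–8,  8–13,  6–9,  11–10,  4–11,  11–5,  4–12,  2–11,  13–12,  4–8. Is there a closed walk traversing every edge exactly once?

No

Degrees: 1:4, 2:4, 3:2, 4:4, 5:4, 6:4, 7:2, 8:7, 9:5, 10:2, 11:6, 12:6, 13:4
8, 9 have odd degree; an Eulerian circuit needs every degree to be even, so none exists.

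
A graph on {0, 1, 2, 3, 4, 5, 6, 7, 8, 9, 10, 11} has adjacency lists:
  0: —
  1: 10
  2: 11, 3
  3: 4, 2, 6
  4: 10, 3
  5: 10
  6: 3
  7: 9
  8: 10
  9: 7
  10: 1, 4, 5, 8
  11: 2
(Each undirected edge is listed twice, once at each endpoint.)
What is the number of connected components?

Component: {0}
Component: {7, 9}
Component: {1, 2, 3, 4, 5, 6, 8, 10, 11}

3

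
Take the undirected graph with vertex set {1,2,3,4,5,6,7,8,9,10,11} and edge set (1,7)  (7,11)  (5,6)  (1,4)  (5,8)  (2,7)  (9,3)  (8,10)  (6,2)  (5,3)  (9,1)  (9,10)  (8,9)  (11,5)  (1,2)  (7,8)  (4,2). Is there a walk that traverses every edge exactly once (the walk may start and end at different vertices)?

Degrees: 1:4, 2:4, 3:2, 4:2, 5:4, 6:2, 7:4, 8:4, 9:4, 10:2, 11:2
Odd-degree vertices: none (0 total).
The non-isolated vertices are connected and exactly 0 have odd degree, so an Eulerian trail exists.

Yes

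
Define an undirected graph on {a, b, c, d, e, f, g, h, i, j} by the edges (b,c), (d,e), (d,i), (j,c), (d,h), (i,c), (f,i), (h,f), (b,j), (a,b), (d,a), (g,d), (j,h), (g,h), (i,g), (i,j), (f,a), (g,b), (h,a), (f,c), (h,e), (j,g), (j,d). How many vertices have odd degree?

Degrees: a:4, b:4, c:4, d:6, e:2, f:4, g:5, h:6, i:5, j:6
Odd-degree vertices: g, i.

2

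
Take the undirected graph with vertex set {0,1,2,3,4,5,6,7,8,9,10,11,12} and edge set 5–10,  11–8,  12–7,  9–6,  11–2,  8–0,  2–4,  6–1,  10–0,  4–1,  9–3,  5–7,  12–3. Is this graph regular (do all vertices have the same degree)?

Degrees: 0:2, 1:2, 2:2, 3:2, 4:2, 5:2, 6:2, 7:2, 8:2, 9:2, 10:2, 11:2, 12:2
Every vertex has degree 2, so the graph is 2-regular.

Yes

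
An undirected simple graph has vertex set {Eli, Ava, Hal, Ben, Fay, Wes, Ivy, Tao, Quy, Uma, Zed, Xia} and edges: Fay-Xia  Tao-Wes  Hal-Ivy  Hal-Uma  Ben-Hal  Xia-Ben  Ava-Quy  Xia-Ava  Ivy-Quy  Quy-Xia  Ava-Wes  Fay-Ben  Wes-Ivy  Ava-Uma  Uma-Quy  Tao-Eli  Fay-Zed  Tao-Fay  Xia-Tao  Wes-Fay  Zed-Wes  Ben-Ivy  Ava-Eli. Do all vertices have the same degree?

No

Degrees: Eli:2, Ava:5, Hal:3, Ben:4, Fay:5, Wes:5, Ivy:4, Tao:4, Quy:4, Uma:3, Zed:2, Xia:5
Vertex Eli has degree 2 while Ava has degree 5, so the graph is not regular.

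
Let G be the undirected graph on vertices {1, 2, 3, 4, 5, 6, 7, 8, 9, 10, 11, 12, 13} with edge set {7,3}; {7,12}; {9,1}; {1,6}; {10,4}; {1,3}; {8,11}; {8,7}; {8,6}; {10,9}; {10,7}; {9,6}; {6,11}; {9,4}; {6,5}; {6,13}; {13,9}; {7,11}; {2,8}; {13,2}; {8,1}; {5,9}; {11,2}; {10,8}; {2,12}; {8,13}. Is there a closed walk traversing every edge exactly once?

Degrees: 1:4, 2:4, 3:2, 4:2, 5:2, 6:6, 7:5, 8:7, 9:6, 10:4, 11:4, 12:2, 13:4
Vertices with odd degree: 7, 8. An Eulerian circuit requires all degrees even.

No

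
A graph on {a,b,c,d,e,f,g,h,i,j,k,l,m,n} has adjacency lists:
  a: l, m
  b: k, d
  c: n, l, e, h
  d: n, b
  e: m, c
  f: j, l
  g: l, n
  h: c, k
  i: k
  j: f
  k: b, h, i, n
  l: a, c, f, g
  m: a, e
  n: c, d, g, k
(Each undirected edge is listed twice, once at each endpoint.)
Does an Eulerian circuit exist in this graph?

No

Degrees: a:2, b:2, c:4, d:2, e:2, f:2, g:2, h:2, i:1, j:1, k:4, l:4, m:2, n:4
Vertices with odd degree: i, j. An Eulerian circuit requires all degrees even.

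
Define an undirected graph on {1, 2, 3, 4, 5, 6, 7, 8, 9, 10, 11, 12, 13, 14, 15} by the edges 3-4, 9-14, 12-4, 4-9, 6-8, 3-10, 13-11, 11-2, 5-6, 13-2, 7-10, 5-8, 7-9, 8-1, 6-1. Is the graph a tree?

No

The graph has 15 vertices and 15 edges.
It is not connected, so it is not a tree.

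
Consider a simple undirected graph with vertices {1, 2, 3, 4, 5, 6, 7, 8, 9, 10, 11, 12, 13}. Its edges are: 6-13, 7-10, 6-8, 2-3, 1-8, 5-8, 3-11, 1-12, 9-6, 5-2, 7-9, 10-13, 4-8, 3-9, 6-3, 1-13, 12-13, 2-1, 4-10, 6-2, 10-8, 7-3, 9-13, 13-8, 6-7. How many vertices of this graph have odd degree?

2

Degrees: 1:4, 2:4, 3:5, 4:2, 5:2, 6:6, 7:4, 8:6, 9:4, 10:4, 11:1, 12:2, 13:6
Odd-degree vertices: 3, 11.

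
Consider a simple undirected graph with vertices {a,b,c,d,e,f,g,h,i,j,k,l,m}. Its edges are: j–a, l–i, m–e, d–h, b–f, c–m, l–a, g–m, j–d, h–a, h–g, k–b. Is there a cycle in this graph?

The graph has 13 vertices, 12 edges, and 2 connected components.
One cycle is a-h-d-j-a.

Yes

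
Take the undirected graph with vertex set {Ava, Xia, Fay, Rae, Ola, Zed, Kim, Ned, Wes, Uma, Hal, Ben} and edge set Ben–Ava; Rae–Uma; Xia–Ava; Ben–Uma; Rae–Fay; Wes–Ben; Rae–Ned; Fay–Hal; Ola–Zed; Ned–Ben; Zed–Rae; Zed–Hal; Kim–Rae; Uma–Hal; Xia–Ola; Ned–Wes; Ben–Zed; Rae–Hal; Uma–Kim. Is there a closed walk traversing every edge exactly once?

Degrees: Ava:2, Xia:2, Fay:2, Rae:6, Ola:2, Zed:4, Kim:2, Ned:3, Wes:2, Uma:4, Hal:4, Ben:5
Vertices with odd degree: Ned, Ben. An Eulerian circuit requires all degrees even.

No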